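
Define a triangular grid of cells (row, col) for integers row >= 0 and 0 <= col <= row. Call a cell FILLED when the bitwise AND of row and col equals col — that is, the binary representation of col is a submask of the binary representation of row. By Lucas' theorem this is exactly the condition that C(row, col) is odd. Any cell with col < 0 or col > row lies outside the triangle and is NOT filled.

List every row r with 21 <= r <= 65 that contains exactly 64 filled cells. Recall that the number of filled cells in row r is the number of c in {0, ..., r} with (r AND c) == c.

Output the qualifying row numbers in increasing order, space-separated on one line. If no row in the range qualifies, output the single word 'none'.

Row r has 2^popcount(r) filled cells, so we need popcount(r) = log2(64) = 6.
Scan r = 21..65 and keep those with exactly 6 one-bits:
r=21=10101 popcount=3 -> skip
r=22=10110 popcount=3 -> skip
r=23=10111 popcount=4 -> skip
r=24=11000 popcount=2 -> skip
r=25=11001 popcount=3 -> skip
r=26=11010 popcount=3 -> skip
r=27=11011 popcount=4 -> skip
r=28=11100 popcount=3 -> skip
r=29=11101 popcount=4 -> skip
r=30=11110 popcount=4 -> skip
r=31=11111 popcount=5 -> skip
r=32=100000 popcount=1 -> skip
r=33=100001 popcount=2 -> skip
r=34=100010 popcount=2 -> skip
r=35=100011 popcount=3 -> skip
r=36=100100 popcount=2 -> skip
r=37=100101 popcount=3 -> skip
r=38=100110 popcount=3 -> skip
r=39=100111 popcount=4 -> skip
r=40=101000 popcount=2 -> skip
r=41=101001 popcount=3 -> skip
r=42=101010 popcount=3 -> skip
r=43=101011 popcount=4 -> skip
r=44=101100 popcount=3 -> skip
r=45=101101 popcount=4 -> skip
r=46=101110 popcount=4 -> skip
r=47=101111 popcount=5 -> skip
r=48=110000 popcount=2 -> skip
r=49=110001 popcount=3 -> skip
r=50=110010 popcount=3 -> skip
r=51=110011 popcount=4 -> skip
r=52=110100 popcount=3 -> skip
r=53=110101 popcount=4 -> skip
r=54=110110 popcount=4 -> skip
r=55=110111 popcount=5 -> skip
r=56=111000 popcount=3 -> skip
r=57=111001 popcount=4 -> skip
r=58=111010 popcount=4 -> skip
r=59=111011 popcount=5 -> skip
r=60=111100 popcount=4 -> skip
r=61=111101 popcount=5 -> skip
r=62=111110 popcount=5 -> skip
r=63=111111 popcount=6 -> KEEP
r=64=1000000 popcount=1 -> skip
r=65=1000001 popcount=2 -> skip
Kept rows: 63

Answer: 63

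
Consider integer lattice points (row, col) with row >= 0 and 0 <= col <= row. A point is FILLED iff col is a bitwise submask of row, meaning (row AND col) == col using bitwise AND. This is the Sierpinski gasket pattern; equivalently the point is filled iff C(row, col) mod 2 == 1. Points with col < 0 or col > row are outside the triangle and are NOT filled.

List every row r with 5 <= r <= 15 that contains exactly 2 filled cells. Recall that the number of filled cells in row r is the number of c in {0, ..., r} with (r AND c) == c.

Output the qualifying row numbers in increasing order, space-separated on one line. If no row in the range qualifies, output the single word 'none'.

Answer: 8

Derivation:
Row r has 2^popcount(r) filled cells, so we need popcount(r) = log2(2) = 1.
Scan r = 5..15 and keep those with exactly 1 one-bits:
r=5=101 popcount=2 -> skip
r=6=110 popcount=2 -> skip
r=7=111 popcount=3 -> skip
r=8=1000 popcount=1 -> KEEP
r=9=1001 popcount=2 -> skip
r=10=1010 popcount=2 -> skip
r=11=1011 popcount=3 -> skip
r=12=1100 popcount=2 -> skip
r=13=1101 popcount=3 -> skip
r=14=1110 popcount=3 -> skip
r=15=1111 popcount=4 -> skip
Kept rows: 8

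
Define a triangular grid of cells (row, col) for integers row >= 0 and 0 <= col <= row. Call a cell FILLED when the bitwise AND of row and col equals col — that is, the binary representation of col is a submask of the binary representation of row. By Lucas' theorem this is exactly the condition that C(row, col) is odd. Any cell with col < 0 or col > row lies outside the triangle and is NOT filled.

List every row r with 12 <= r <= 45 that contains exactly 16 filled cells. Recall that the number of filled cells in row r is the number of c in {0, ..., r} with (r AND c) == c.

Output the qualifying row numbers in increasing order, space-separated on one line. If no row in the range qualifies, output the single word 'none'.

Row r has 2^popcount(r) filled cells, so we need popcount(r) = log2(16) = 4.
Scan r = 12..45 and keep those with exactly 4 one-bits:
r=12=1100 popcount=2 -> skip
r=13=1101 popcount=3 -> skip
r=14=1110 popcount=3 -> skip
r=15=1111 popcount=4 -> KEEP
r=16=10000 popcount=1 -> skip
r=17=10001 popcount=2 -> skip
r=18=10010 popcount=2 -> skip
r=19=10011 popcount=3 -> skip
r=20=10100 popcount=2 -> skip
r=21=10101 popcount=3 -> skip
r=22=10110 popcount=3 -> skip
r=23=10111 popcount=4 -> KEEP
r=24=11000 popcount=2 -> skip
r=25=11001 popcount=3 -> skip
r=26=11010 popcount=3 -> skip
r=27=11011 popcount=4 -> KEEP
r=28=11100 popcount=3 -> skip
r=29=11101 popcount=4 -> KEEP
r=30=11110 popcount=4 -> KEEP
r=31=11111 popcount=5 -> skip
r=32=100000 popcount=1 -> skip
r=33=100001 popcount=2 -> skip
r=34=100010 popcount=2 -> skip
r=35=100011 popcount=3 -> skip
r=36=100100 popcount=2 -> skip
r=37=100101 popcount=3 -> skip
r=38=100110 popcount=3 -> skip
r=39=100111 popcount=4 -> KEEP
r=40=101000 popcount=2 -> skip
r=41=101001 popcount=3 -> skip
r=42=101010 popcount=3 -> skip
r=43=101011 popcount=4 -> KEEP
r=44=101100 popcount=3 -> skip
r=45=101101 popcount=4 -> KEEP
Kept rows: 15 23 27 29 30 39 43 45

Answer: 15 23 27 29 30 39 43 45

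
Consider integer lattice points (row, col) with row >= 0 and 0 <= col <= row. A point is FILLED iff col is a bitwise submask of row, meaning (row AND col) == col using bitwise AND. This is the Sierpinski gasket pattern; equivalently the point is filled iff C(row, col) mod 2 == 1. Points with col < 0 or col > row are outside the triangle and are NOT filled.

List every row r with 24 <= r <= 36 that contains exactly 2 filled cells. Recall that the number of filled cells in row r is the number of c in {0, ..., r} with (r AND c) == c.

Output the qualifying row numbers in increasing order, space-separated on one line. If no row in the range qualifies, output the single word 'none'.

Answer: 32

Derivation:
Row r has 2^popcount(r) filled cells, so we need popcount(r) = log2(2) = 1.
Scan r = 24..36 and keep those with exactly 1 one-bits:
r=24=11000 popcount=2 -> skip
r=25=11001 popcount=3 -> skip
r=26=11010 popcount=3 -> skip
r=27=11011 popcount=4 -> skip
r=28=11100 popcount=3 -> skip
r=29=11101 popcount=4 -> skip
r=30=11110 popcount=4 -> skip
r=31=11111 popcount=5 -> skip
r=32=100000 popcount=1 -> KEEP
r=33=100001 popcount=2 -> skip
r=34=100010 popcount=2 -> skip
r=35=100011 popcount=3 -> skip
r=36=100100 popcount=2 -> skip
Kept rows: 32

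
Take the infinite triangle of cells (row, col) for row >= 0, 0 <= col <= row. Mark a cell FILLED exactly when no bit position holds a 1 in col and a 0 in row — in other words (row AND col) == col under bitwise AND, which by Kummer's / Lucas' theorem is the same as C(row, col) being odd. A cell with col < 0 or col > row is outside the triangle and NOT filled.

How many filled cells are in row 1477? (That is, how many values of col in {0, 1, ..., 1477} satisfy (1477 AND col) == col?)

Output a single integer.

1477 in binary = 10111000101
popcount(1477) = number of 1-bits in 10111000101 = 6
A col c satisfies (1477 AND c) == c iff every set bit of c is also set in 1477; each of the 6 set bits of 1477 can independently be on or off in c.
count = 2^6 = 64

Answer: 64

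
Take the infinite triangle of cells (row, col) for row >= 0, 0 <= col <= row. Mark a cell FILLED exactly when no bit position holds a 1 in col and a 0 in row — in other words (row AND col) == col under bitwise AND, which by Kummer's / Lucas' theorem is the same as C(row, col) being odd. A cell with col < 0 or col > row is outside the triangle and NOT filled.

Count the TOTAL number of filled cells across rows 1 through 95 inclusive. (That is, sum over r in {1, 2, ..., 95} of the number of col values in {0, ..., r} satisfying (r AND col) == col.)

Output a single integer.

r1=1 pc1: +2 =2
r2=10 pc1: +2 =4
r3=11 pc2: +4 =8
r4=100 pc1: +2 =10
r5=101 pc2: +4 =14
r6=110 pc2: +4 =18
r7=111 pc3: +8 =26
r8=1000 pc1: +2 =28
r9=1001 pc2: +4 =32
r10=1010 pc2: +4 =36
r11=1011 pc3: +8 =44
r12=1100 pc2: +4 =48
r13=1101 pc3: +8 =56
r14=1110 pc3: +8 =64
r15=1111 pc4: +16 =80
r16=10000 pc1: +2 =82
r17=10001 pc2: +4 =86
r18=10010 pc2: +4 =90
r19=10011 pc3: +8 =98
r20=10100 pc2: +4 =102
r21=10101 pc3: +8 =110
r22=10110 pc3: +8 =118
r23=10111 pc4: +16 =134
r24=11000 pc2: +4 =138
r25=11001 pc3: +8 =146
r26=11010 pc3: +8 =154
r27=11011 pc4: +16 =170
r28=11100 pc3: +8 =178
r29=11101 pc4: +16 =194
r30=11110 pc4: +16 =210
r31=11111 pc5: +32 =242
r32=100000 pc1: +2 =244
r33=100001 pc2: +4 =248
r34=100010 pc2: +4 =252
r35=100011 pc3: +8 =260
r36=100100 pc2: +4 =264
r37=100101 pc3: +8 =272
r38=100110 pc3: +8 =280
r39=100111 pc4: +16 =296
r40=101000 pc2: +4 =300
r41=101001 pc3: +8 =308
r42=101010 pc3: +8 =316
r43=101011 pc4: +16 =332
r44=101100 pc3: +8 =340
r45=101101 pc4: +16 =356
r46=101110 pc4: +16 =372
r47=101111 pc5: +32 =404
r48=110000 pc2: +4 =408
r49=110001 pc3: +8 =416
r50=110010 pc3: +8 =424
r51=110011 pc4: +16 =440
r52=110100 pc3: +8 =448
r53=110101 pc4: +16 =464
r54=110110 pc4: +16 =480
r55=110111 pc5: +32 =512
r56=111000 pc3: +8 =520
r57=111001 pc4: +16 =536
r58=111010 pc4: +16 =552
r59=111011 pc5: +32 =584
r60=111100 pc4: +16 =600
r61=111101 pc5: +32 =632
r62=111110 pc5: +32 =664
r63=111111 pc6: +64 =728
r64=1000000 pc1: +2 =730
r65=1000001 pc2: +4 =734
r66=1000010 pc2: +4 =738
r67=1000011 pc3: +8 =746
r68=1000100 pc2: +4 =750
r69=1000101 pc3: +8 =758
r70=1000110 pc3: +8 =766
r71=1000111 pc4: +16 =782
r72=1001000 pc2: +4 =786
r73=1001001 pc3: +8 =794
r74=1001010 pc3: +8 =802
r75=1001011 pc4: +16 =818
r76=1001100 pc3: +8 =826
r77=1001101 pc4: +16 =842
r78=1001110 pc4: +16 =858
r79=1001111 pc5: +32 =890
r80=1010000 pc2: +4 =894
r81=1010001 pc3: +8 =902
r82=1010010 pc3: +8 =910
r83=1010011 pc4: +16 =926
r84=1010100 pc3: +8 =934
r85=1010101 pc4: +16 =950
r86=1010110 pc4: +16 =966
r87=1010111 pc5: +32 =998
r88=1011000 pc3: +8 =1006
r89=1011001 pc4: +16 =1022
r90=1011010 pc4: +16 =1038
r91=1011011 pc5: +32 =1070
r92=1011100 pc4: +16 =1086
r93=1011101 pc5: +32 =1118
r94=1011110 pc5: +32 =1150
r95=1011111 pc6: +64 =1214

Answer: 1214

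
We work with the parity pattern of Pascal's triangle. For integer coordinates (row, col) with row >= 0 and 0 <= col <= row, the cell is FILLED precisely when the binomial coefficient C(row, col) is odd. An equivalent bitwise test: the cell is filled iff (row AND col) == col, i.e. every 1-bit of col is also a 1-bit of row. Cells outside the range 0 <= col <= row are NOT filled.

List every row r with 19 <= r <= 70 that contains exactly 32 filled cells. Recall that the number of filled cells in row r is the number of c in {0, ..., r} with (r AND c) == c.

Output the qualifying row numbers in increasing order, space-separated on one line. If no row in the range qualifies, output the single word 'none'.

Row r has 2^popcount(r) filled cells, so we need popcount(r) = log2(32) = 5.
Scan r = 19..70 and keep those with exactly 5 one-bits:
r=19=10011 popcount=3 -> skip
r=20=10100 popcount=2 -> skip
r=21=10101 popcount=3 -> skip
r=22=10110 popcount=3 -> skip
r=23=10111 popcount=4 -> skip
r=24=11000 popcount=2 -> skip
r=25=11001 popcount=3 -> skip
r=26=11010 popcount=3 -> skip
r=27=11011 popcount=4 -> skip
r=28=11100 popcount=3 -> skip
r=29=11101 popcount=4 -> skip
r=30=11110 popcount=4 -> skip
r=31=11111 popcount=5 -> KEEP
r=32=100000 popcount=1 -> skip
r=33=100001 popcount=2 -> skip
r=34=100010 popcount=2 -> skip
r=35=100011 popcount=3 -> skip
r=36=100100 popcount=2 -> skip
r=37=100101 popcount=3 -> skip
r=38=100110 popcount=3 -> skip
r=39=100111 popcount=4 -> skip
r=40=101000 popcount=2 -> skip
r=41=101001 popcount=3 -> skip
r=42=101010 popcount=3 -> skip
r=43=101011 popcount=4 -> skip
r=44=101100 popcount=3 -> skip
r=45=101101 popcount=4 -> skip
r=46=101110 popcount=4 -> skip
r=47=101111 popcount=5 -> KEEP
r=48=110000 popcount=2 -> skip
r=49=110001 popcount=3 -> skip
r=50=110010 popcount=3 -> skip
r=51=110011 popcount=4 -> skip
r=52=110100 popcount=3 -> skip
r=53=110101 popcount=4 -> skip
r=54=110110 popcount=4 -> skip
r=55=110111 popcount=5 -> KEEP
r=56=111000 popcount=3 -> skip
r=57=111001 popcount=4 -> skip
r=58=111010 popcount=4 -> skip
r=59=111011 popcount=5 -> KEEP
r=60=111100 popcount=4 -> skip
r=61=111101 popcount=5 -> KEEP
r=62=111110 popcount=5 -> KEEP
r=63=111111 popcount=6 -> skip
r=64=1000000 popcount=1 -> skip
r=65=1000001 popcount=2 -> skip
r=66=1000010 popcount=2 -> skip
r=67=1000011 popcount=3 -> skip
r=68=1000100 popcount=2 -> skip
r=69=1000101 popcount=3 -> skip
r=70=1000110 popcount=3 -> skip
Kept rows: 31 47 55 59 61 62

Answer: 31 47 55 59 61 62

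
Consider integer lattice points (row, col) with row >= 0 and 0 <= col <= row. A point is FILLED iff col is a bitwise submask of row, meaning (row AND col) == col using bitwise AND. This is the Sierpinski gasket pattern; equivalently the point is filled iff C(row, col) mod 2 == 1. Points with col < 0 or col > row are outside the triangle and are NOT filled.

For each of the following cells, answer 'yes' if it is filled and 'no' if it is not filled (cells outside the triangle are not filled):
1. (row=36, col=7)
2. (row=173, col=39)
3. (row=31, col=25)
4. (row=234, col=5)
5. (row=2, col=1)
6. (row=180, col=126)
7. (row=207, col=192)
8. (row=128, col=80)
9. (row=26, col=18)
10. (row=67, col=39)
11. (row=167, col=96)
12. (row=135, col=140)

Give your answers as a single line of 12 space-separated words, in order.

Answer: no no yes no no no yes no yes no no no

Derivation:
(36,7): row=0b100100, col=0b111, row AND col = 0b100 = 4; 4 != 7 -> empty
(173,39): row=0b10101101, col=0b100111, row AND col = 0b100101 = 37; 37 != 39 -> empty
(31,25): row=0b11111, col=0b11001, row AND col = 0b11001 = 25; 25 == 25 -> filled
(234,5): row=0b11101010, col=0b101, row AND col = 0b0 = 0; 0 != 5 -> empty
(2,1): row=0b10, col=0b1, row AND col = 0b0 = 0; 0 != 1 -> empty
(180,126): row=0b10110100, col=0b1111110, row AND col = 0b110100 = 52; 52 != 126 -> empty
(207,192): row=0b11001111, col=0b11000000, row AND col = 0b11000000 = 192; 192 == 192 -> filled
(128,80): row=0b10000000, col=0b1010000, row AND col = 0b0 = 0; 0 != 80 -> empty
(26,18): row=0b11010, col=0b10010, row AND col = 0b10010 = 18; 18 == 18 -> filled
(67,39): row=0b1000011, col=0b100111, row AND col = 0b11 = 3; 3 != 39 -> empty
(167,96): row=0b10100111, col=0b1100000, row AND col = 0b100000 = 32; 32 != 96 -> empty
(135,140): col outside [0, 135] -> not filled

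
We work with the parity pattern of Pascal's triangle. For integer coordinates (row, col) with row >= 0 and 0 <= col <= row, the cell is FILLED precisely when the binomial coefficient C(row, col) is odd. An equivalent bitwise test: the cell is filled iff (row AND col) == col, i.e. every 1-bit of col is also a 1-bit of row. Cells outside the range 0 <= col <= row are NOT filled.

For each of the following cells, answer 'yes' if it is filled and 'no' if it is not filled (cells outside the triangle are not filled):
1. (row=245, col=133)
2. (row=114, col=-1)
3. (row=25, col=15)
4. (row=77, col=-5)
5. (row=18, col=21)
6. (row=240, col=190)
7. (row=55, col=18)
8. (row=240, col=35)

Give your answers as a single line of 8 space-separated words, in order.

Answer: yes no no no no no yes no

Derivation:
(245,133): row=0b11110101, col=0b10000101, row AND col = 0b10000101 = 133; 133 == 133 -> filled
(114,-1): col outside [0, 114] -> not filled
(25,15): row=0b11001, col=0b1111, row AND col = 0b1001 = 9; 9 != 15 -> empty
(77,-5): col outside [0, 77] -> not filled
(18,21): col outside [0, 18] -> not filled
(240,190): row=0b11110000, col=0b10111110, row AND col = 0b10110000 = 176; 176 != 190 -> empty
(55,18): row=0b110111, col=0b10010, row AND col = 0b10010 = 18; 18 == 18 -> filled
(240,35): row=0b11110000, col=0b100011, row AND col = 0b100000 = 32; 32 != 35 -> empty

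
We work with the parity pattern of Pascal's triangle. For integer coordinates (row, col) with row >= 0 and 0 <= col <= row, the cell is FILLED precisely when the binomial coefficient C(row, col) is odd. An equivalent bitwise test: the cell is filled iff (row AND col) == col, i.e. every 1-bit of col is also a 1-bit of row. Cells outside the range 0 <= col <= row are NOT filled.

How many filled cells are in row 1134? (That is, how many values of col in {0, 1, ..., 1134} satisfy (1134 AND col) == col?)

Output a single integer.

Answer: 64

Derivation:
1134 in binary = 10001101110
popcount(1134) = number of 1-bits in 10001101110 = 6
A col c satisfies (1134 AND c) == c iff every set bit of c is also set in 1134; each of the 6 set bits of 1134 can independently be on or off in c.
count = 2^6 = 64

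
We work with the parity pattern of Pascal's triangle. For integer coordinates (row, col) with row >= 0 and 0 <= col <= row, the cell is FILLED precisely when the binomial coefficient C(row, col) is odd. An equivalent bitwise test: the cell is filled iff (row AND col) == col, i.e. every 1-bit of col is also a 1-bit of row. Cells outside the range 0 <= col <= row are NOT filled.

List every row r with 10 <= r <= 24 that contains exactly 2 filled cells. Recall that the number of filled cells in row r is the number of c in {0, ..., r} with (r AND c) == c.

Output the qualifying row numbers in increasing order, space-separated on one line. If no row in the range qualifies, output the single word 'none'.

Answer: 16

Derivation:
Row r has 2^popcount(r) filled cells, so we need popcount(r) = log2(2) = 1.
Scan r = 10..24 and keep those with exactly 1 one-bits:
r=10=1010 popcount=2 -> skip
r=11=1011 popcount=3 -> skip
r=12=1100 popcount=2 -> skip
r=13=1101 popcount=3 -> skip
r=14=1110 popcount=3 -> skip
r=15=1111 popcount=4 -> skip
r=16=10000 popcount=1 -> KEEP
r=17=10001 popcount=2 -> skip
r=18=10010 popcount=2 -> skip
r=19=10011 popcount=3 -> skip
r=20=10100 popcount=2 -> skip
r=21=10101 popcount=3 -> skip
r=22=10110 popcount=3 -> skip
r=23=10111 popcount=4 -> skip
r=24=11000 popcount=2 -> skip
Kept rows: 16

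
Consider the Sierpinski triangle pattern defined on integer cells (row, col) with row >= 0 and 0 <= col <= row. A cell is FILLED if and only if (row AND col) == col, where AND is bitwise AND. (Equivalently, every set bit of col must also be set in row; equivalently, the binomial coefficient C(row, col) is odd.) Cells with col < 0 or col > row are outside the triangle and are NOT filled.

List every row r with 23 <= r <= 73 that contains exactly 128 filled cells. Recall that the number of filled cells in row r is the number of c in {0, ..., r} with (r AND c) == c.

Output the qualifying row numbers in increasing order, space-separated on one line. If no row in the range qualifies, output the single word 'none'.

Answer: none

Derivation:
Row r has 2^popcount(r) filled cells, so we need popcount(r) = log2(128) = 7.
Scan r = 23..73 and keep those with exactly 7 one-bits:
r=23=10111 popcount=4 -> skip
r=24=11000 popcount=2 -> skip
r=25=11001 popcount=3 -> skip
r=26=11010 popcount=3 -> skip
r=27=11011 popcount=4 -> skip
r=28=11100 popcount=3 -> skip
r=29=11101 popcount=4 -> skip
r=30=11110 popcount=4 -> skip
r=31=11111 popcount=5 -> skip
r=32=100000 popcount=1 -> skip
r=33=100001 popcount=2 -> skip
r=34=100010 popcount=2 -> skip
r=35=100011 popcount=3 -> skip
r=36=100100 popcount=2 -> skip
r=37=100101 popcount=3 -> skip
r=38=100110 popcount=3 -> skip
r=39=100111 popcount=4 -> skip
r=40=101000 popcount=2 -> skip
r=41=101001 popcount=3 -> skip
r=42=101010 popcount=3 -> skip
r=43=101011 popcount=4 -> skip
r=44=101100 popcount=3 -> skip
r=45=101101 popcount=4 -> skip
r=46=101110 popcount=4 -> skip
r=47=101111 popcount=5 -> skip
r=48=110000 popcount=2 -> skip
r=49=110001 popcount=3 -> skip
r=50=110010 popcount=3 -> skip
r=51=110011 popcount=4 -> skip
r=52=110100 popcount=3 -> skip
r=53=110101 popcount=4 -> skip
r=54=110110 popcount=4 -> skip
r=55=110111 popcount=5 -> skip
r=56=111000 popcount=3 -> skip
r=57=111001 popcount=4 -> skip
r=58=111010 popcount=4 -> skip
r=59=111011 popcount=5 -> skip
r=60=111100 popcount=4 -> skip
r=61=111101 popcount=5 -> skip
r=62=111110 popcount=5 -> skip
r=63=111111 popcount=6 -> skip
r=64=1000000 popcount=1 -> skip
r=65=1000001 popcount=2 -> skip
r=66=1000010 popcount=2 -> skip
r=67=1000011 popcount=3 -> skip
r=68=1000100 popcount=2 -> skip
r=69=1000101 popcount=3 -> skip
r=70=1000110 popcount=3 -> skip
r=71=1000111 popcount=4 -> skip
r=72=1001000 popcount=2 -> skip
r=73=1001001 popcount=3 -> skip
Kept rows: none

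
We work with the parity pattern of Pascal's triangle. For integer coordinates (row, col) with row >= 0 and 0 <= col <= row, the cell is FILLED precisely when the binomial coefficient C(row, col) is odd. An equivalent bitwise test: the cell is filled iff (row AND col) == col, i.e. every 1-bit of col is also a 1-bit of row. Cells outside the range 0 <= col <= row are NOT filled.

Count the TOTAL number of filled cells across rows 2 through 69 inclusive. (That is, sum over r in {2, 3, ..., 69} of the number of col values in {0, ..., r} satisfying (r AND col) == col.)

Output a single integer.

Answer: 756

Derivation:
r2=10 pc1: +2 =2
r3=11 pc2: +4 =6
r4=100 pc1: +2 =8
r5=101 pc2: +4 =12
r6=110 pc2: +4 =16
r7=111 pc3: +8 =24
r8=1000 pc1: +2 =26
r9=1001 pc2: +4 =30
r10=1010 pc2: +4 =34
r11=1011 pc3: +8 =42
r12=1100 pc2: +4 =46
r13=1101 pc3: +8 =54
r14=1110 pc3: +8 =62
r15=1111 pc4: +16 =78
r16=10000 pc1: +2 =80
r17=10001 pc2: +4 =84
r18=10010 pc2: +4 =88
r19=10011 pc3: +8 =96
r20=10100 pc2: +4 =100
r21=10101 pc3: +8 =108
r22=10110 pc3: +8 =116
r23=10111 pc4: +16 =132
r24=11000 pc2: +4 =136
r25=11001 pc3: +8 =144
r26=11010 pc3: +8 =152
r27=11011 pc4: +16 =168
r28=11100 pc3: +8 =176
r29=11101 pc4: +16 =192
r30=11110 pc4: +16 =208
r31=11111 pc5: +32 =240
r32=100000 pc1: +2 =242
r33=100001 pc2: +4 =246
r34=100010 pc2: +4 =250
r35=100011 pc3: +8 =258
r36=100100 pc2: +4 =262
r37=100101 pc3: +8 =270
r38=100110 pc3: +8 =278
r39=100111 pc4: +16 =294
r40=101000 pc2: +4 =298
r41=101001 pc3: +8 =306
r42=101010 pc3: +8 =314
r43=101011 pc4: +16 =330
r44=101100 pc3: +8 =338
r45=101101 pc4: +16 =354
r46=101110 pc4: +16 =370
r47=101111 pc5: +32 =402
r48=110000 pc2: +4 =406
r49=110001 pc3: +8 =414
r50=110010 pc3: +8 =422
r51=110011 pc4: +16 =438
r52=110100 pc3: +8 =446
r53=110101 pc4: +16 =462
r54=110110 pc4: +16 =478
r55=110111 pc5: +32 =510
r56=111000 pc3: +8 =518
r57=111001 pc4: +16 =534
r58=111010 pc4: +16 =550
r59=111011 pc5: +32 =582
r60=111100 pc4: +16 =598
r61=111101 pc5: +32 =630
r62=111110 pc5: +32 =662
r63=111111 pc6: +64 =726
r64=1000000 pc1: +2 =728
r65=1000001 pc2: +4 =732
r66=1000010 pc2: +4 =736
r67=1000011 pc3: +8 =744
r68=1000100 pc2: +4 =748
r69=1000101 pc3: +8 =756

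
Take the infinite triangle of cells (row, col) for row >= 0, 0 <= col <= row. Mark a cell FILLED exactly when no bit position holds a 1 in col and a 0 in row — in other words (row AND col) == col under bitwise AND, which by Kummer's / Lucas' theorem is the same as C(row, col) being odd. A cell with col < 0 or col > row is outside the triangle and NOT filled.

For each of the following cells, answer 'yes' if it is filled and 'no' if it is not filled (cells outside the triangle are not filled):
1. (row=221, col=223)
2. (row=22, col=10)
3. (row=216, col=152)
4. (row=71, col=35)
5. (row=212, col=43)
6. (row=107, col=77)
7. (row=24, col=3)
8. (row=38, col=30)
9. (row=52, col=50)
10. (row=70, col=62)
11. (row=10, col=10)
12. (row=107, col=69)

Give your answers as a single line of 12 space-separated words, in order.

(221,223): col outside [0, 221] -> not filled
(22,10): row=0b10110, col=0b1010, row AND col = 0b10 = 2; 2 != 10 -> empty
(216,152): row=0b11011000, col=0b10011000, row AND col = 0b10011000 = 152; 152 == 152 -> filled
(71,35): row=0b1000111, col=0b100011, row AND col = 0b11 = 3; 3 != 35 -> empty
(212,43): row=0b11010100, col=0b101011, row AND col = 0b0 = 0; 0 != 43 -> empty
(107,77): row=0b1101011, col=0b1001101, row AND col = 0b1001001 = 73; 73 != 77 -> empty
(24,3): row=0b11000, col=0b11, row AND col = 0b0 = 0; 0 != 3 -> empty
(38,30): row=0b100110, col=0b11110, row AND col = 0b110 = 6; 6 != 30 -> empty
(52,50): row=0b110100, col=0b110010, row AND col = 0b110000 = 48; 48 != 50 -> empty
(70,62): row=0b1000110, col=0b111110, row AND col = 0b110 = 6; 6 != 62 -> empty
(10,10): row=0b1010, col=0b1010, row AND col = 0b1010 = 10; 10 == 10 -> filled
(107,69): row=0b1101011, col=0b1000101, row AND col = 0b1000001 = 65; 65 != 69 -> empty

Answer: no no yes no no no no no no no yes no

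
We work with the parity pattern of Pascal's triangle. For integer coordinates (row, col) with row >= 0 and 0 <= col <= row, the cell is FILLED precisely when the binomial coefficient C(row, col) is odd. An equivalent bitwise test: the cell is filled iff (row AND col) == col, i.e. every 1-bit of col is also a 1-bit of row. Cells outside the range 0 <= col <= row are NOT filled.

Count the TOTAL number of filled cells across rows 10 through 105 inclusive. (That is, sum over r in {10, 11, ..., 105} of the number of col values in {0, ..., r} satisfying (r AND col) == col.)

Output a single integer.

r10=1010 pc2: +4 =4
r11=1011 pc3: +8 =12
r12=1100 pc2: +4 =16
r13=1101 pc3: +8 =24
r14=1110 pc3: +8 =32
r15=1111 pc4: +16 =48
r16=10000 pc1: +2 =50
r17=10001 pc2: +4 =54
r18=10010 pc2: +4 =58
r19=10011 pc3: +8 =66
r20=10100 pc2: +4 =70
r21=10101 pc3: +8 =78
r22=10110 pc3: +8 =86
r23=10111 pc4: +16 =102
r24=11000 pc2: +4 =106
r25=11001 pc3: +8 =114
r26=11010 pc3: +8 =122
r27=11011 pc4: +16 =138
r28=11100 pc3: +8 =146
r29=11101 pc4: +16 =162
r30=11110 pc4: +16 =178
r31=11111 pc5: +32 =210
r32=100000 pc1: +2 =212
r33=100001 pc2: +4 =216
r34=100010 pc2: +4 =220
r35=100011 pc3: +8 =228
r36=100100 pc2: +4 =232
r37=100101 pc3: +8 =240
r38=100110 pc3: +8 =248
r39=100111 pc4: +16 =264
r40=101000 pc2: +4 =268
r41=101001 pc3: +8 =276
r42=101010 pc3: +8 =284
r43=101011 pc4: +16 =300
r44=101100 pc3: +8 =308
r45=101101 pc4: +16 =324
r46=101110 pc4: +16 =340
r47=101111 pc5: +32 =372
r48=110000 pc2: +4 =376
r49=110001 pc3: +8 =384
r50=110010 pc3: +8 =392
r51=110011 pc4: +16 =408
r52=110100 pc3: +8 =416
r53=110101 pc4: +16 =432
r54=110110 pc4: +16 =448
r55=110111 pc5: +32 =480
r56=111000 pc3: +8 =488
r57=111001 pc4: +16 =504
r58=111010 pc4: +16 =520
r59=111011 pc5: +32 =552
r60=111100 pc4: +16 =568
r61=111101 pc5: +32 =600
r62=111110 pc5: +32 =632
r63=111111 pc6: +64 =696
r64=1000000 pc1: +2 =698
r65=1000001 pc2: +4 =702
r66=1000010 pc2: +4 =706
r67=1000011 pc3: +8 =714
r68=1000100 pc2: +4 =718
r69=1000101 pc3: +8 =726
r70=1000110 pc3: +8 =734
r71=1000111 pc4: +16 =750
r72=1001000 pc2: +4 =754
r73=1001001 pc3: +8 =762
r74=1001010 pc3: +8 =770
r75=1001011 pc4: +16 =786
r76=1001100 pc3: +8 =794
r77=1001101 pc4: +16 =810
r78=1001110 pc4: +16 =826
r79=1001111 pc5: +32 =858
r80=1010000 pc2: +4 =862
r81=1010001 pc3: +8 =870
r82=1010010 pc3: +8 =878
r83=1010011 pc4: +16 =894
r84=1010100 pc3: +8 =902
r85=1010101 pc4: +16 =918
r86=1010110 pc4: +16 =934
r87=1010111 pc5: +32 =966
r88=1011000 pc3: +8 =974
r89=1011001 pc4: +16 =990
r90=1011010 pc4: +16 =1006
r91=1011011 pc5: +32 =1038
r92=1011100 pc4: +16 =1054
r93=1011101 pc5: +32 =1086
r94=1011110 pc5: +32 =1118
r95=1011111 pc6: +64 =1182
r96=1100000 pc2: +4 =1186
r97=1100001 pc3: +8 =1194
r98=1100010 pc3: +8 =1202
r99=1100011 pc4: +16 =1218
r100=1100100 pc3: +8 =1226
r101=1100101 pc4: +16 =1242
r102=1100110 pc4: +16 =1258
r103=1100111 pc5: +32 =1290
r104=1101000 pc3: +8 =1298
r105=1101001 pc4: +16 =1314

Answer: 1314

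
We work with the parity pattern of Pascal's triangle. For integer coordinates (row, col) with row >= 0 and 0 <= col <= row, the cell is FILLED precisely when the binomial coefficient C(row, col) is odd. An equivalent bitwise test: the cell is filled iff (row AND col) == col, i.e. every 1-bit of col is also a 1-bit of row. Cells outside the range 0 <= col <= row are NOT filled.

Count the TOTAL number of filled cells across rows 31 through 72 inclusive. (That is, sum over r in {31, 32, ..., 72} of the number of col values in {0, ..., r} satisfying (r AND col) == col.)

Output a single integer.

r31=11111 pc5: +32 =32
r32=100000 pc1: +2 =34
r33=100001 pc2: +4 =38
r34=100010 pc2: +4 =42
r35=100011 pc3: +8 =50
r36=100100 pc2: +4 =54
r37=100101 pc3: +8 =62
r38=100110 pc3: +8 =70
r39=100111 pc4: +16 =86
r40=101000 pc2: +4 =90
r41=101001 pc3: +8 =98
r42=101010 pc3: +8 =106
r43=101011 pc4: +16 =122
r44=101100 pc3: +8 =130
r45=101101 pc4: +16 =146
r46=101110 pc4: +16 =162
r47=101111 pc5: +32 =194
r48=110000 pc2: +4 =198
r49=110001 pc3: +8 =206
r50=110010 pc3: +8 =214
r51=110011 pc4: +16 =230
r52=110100 pc3: +8 =238
r53=110101 pc4: +16 =254
r54=110110 pc4: +16 =270
r55=110111 pc5: +32 =302
r56=111000 pc3: +8 =310
r57=111001 pc4: +16 =326
r58=111010 pc4: +16 =342
r59=111011 pc5: +32 =374
r60=111100 pc4: +16 =390
r61=111101 pc5: +32 =422
r62=111110 pc5: +32 =454
r63=111111 pc6: +64 =518
r64=1000000 pc1: +2 =520
r65=1000001 pc2: +4 =524
r66=1000010 pc2: +4 =528
r67=1000011 pc3: +8 =536
r68=1000100 pc2: +4 =540
r69=1000101 pc3: +8 =548
r70=1000110 pc3: +8 =556
r71=1000111 pc4: +16 =572
r72=1001000 pc2: +4 =576

Answer: 576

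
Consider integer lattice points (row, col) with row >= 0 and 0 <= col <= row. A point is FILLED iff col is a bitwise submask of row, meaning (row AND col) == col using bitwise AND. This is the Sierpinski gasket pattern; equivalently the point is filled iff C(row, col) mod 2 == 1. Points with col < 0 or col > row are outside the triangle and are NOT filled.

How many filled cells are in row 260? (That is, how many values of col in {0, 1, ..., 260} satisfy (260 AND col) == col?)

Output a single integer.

260 in binary = 100000100
popcount(260) = number of 1-bits in 100000100 = 2
A col c satisfies (260 AND c) == c iff every set bit of c is also set in 260; each of the 2 set bits of 260 can independently be on or off in c.
count = 2^2 = 4

Answer: 4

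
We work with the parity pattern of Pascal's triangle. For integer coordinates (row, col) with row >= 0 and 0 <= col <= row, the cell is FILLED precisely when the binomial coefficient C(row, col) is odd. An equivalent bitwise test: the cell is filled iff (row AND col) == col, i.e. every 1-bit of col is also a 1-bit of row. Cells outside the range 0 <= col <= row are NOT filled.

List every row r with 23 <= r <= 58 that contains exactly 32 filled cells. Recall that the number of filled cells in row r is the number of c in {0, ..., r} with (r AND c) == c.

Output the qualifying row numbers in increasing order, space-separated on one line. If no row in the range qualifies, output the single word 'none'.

Row r has 2^popcount(r) filled cells, so we need popcount(r) = log2(32) = 5.
Scan r = 23..58 and keep those with exactly 5 one-bits:
r=23=10111 popcount=4 -> skip
r=24=11000 popcount=2 -> skip
r=25=11001 popcount=3 -> skip
r=26=11010 popcount=3 -> skip
r=27=11011 popcount=4 -> skip
r=28=11100 popcount=3 -> skip
r=29=11101 popcount=4 -> skip
r=30=11110 popcount=4 -> skip
r=31=11111 popcount=5 -> KEEP
r=32=100000 popcount=1 -> skip
r=33=100001 popcount=2 -> skip
r=34=100010 popcount=2 -> skip
r=35=100011 popcount=3 -> skip
r=36=100100 popcount=2 -> skip
r=37=100101 popcount=3 -> skip
r=38=100110 popcount=3 -> skip
r=39=100111 popcount=4 -> skip
r=40=101000 popcount=2 -> skip
r=41=101001 popcount=3 -> skip
r=42=101010 popcount=3 -> skip
r=43=101011 popcount=4 -> skip
r=44=101100 popcount=3 -> skip
r=45=101101 popcount=4 -> skip
r=46=101110 popcount=4 -> skip
r=47=101111 popcount=5 -> KEEP
r=48=110000 popcount=2 -> skip
r=49=110001 popcount=3 -> skip
r=50=110010 popcount=3 -> skip
r=51=110011 popcount=4 -> skip
r=52=110100 popcount=3 -> skip
r=53=110101 popcount=4 -> skip
r=54=110110 popcount=4 -> skip
r=55=110111 popcount=5 -> KEEP
r=56=111000 popcount=3 -> skip
r=57=111001 popcount=4 -> skip
r=58=111010 popcount=4 -> skip
Kept rows: 31 47 55

Answer: 31 47 55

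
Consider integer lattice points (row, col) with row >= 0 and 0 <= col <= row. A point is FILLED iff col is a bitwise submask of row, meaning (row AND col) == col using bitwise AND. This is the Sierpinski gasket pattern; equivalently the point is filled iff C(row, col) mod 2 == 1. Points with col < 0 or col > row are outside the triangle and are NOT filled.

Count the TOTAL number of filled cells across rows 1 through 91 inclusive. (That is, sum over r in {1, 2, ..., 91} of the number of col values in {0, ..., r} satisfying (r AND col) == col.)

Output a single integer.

Answer: 1070

Derivation:
r1=1 pc1: +2 =2
r2=10 pc1: +2 =4
r3=11 pc2: +4 =8
r4=100 pc1: +2 =10
r5=101 pc2: +4 =14
r6=110 pc2: +4 =18
r7=111 pc3: +8 =26
r8=1000 pc1: +2 =28
r9=1001 pc2: +4 =32
r10=1010 pc2: +4 =36
r11=1011 pc3: +8 =44
r12=1100 pc2: +4 =48
r13=1101 pc3: +8 =56
r14=1110 pc3: +8 =64
r15=1111 pc4: +16 =80
r16=10000 pc1: +2 =82
r17=10001 pc2: +4 =86
r18=10010 pc2: +4 =90
r19=10011 pc3: +8 =98
r20=10100 pc2: +4 =102
r21=10101 pc3: +8 =110
r22=10110 pc3: +8 =118
r23=10111 pc4: +16 =134
r24=11000 pc2: +4 =138
r25=11001 pc3: +8 =146
r26=11010 pc3: +8 =154
r27=11011 pc4: +16 =170
r28=11100 pc3: +8 =178
r29=11101 pc4: +16 =194
r30=11110 pc4: +16 =210
r31=11111 pc5: +32 =242
r32=100000 pc1: +2 =244
r33=100001 pc2: +4 =248
r34=100010 pc2: +4 =252
r35=100011 pc3: +8 =260
r36=100100 pc2: +4 =264
r37=100101 pc3: +8 =272
r38=100110 pc3: +8 =280
r39=100111 pc4: +16 =296
r40=101000 pc2: +4 =300
r41=101001 pc3: +8 =308
r42=101010 pc3: +8 =316
r43=101011 pc4: +16 =332
r44=101100 pc3: +8 =340
r45=101101 pc4: +16 =356
r46=101110 pc4: +16 =372
r47=101111 pc5: +32 =404
r48=110000 pc2: +4 =408
r49=110001 pc3: +8 =416
r50=110010 pc3: +8 =424
r51=110011 pc4: +16 =440
r52=110100 pc3: +8 =448
r53=110101 pc4: +16 =464
r54=110110 pc4: +16 =480
r55=110111 pc5: +32 =512
r56=111000 pc3: +8 =520
r57=111001 pc4: +16 =536
r58=111010 pc4: +16 =552
r59=111011 pc5: +32 =584
r60=111100 pc4: +16 =600
r61=111101 pc5: +32 =632
r62=111110 pc5: +32 =664
r63=111111 pc6: +64 =728
r64=1000000 pc1: +2 =730
r65=1000001 pc2: +4 =734
r66=1000010 pc2: +4 =738
r67=1000011 pc3: +8 =746
r68=1000100 pc2: +4 =750
r69=1000101 pc3: +8 =758
r70=1000110 pc3: +8 =766
r71=1000111 pc4: +16 =782
r72=1001000 pc2: +4 =786
r73=1001001 pc3: +8 =794
r74=1001010 pc3: +8 =802
r75=1001011 pc4: +16 =818
r76=1001100 pc3: +8 =826
r77=1001101 pc4: +16 =842
r78=1001110 pc4: +16 =858
r79=1001111 pc5: +32 =890
r80=1010000 pc2: +4 =894
r81=1010001 pc3: +8 =902
r82=1010010 pc3: +8 =910
r83=1010011 pc4: +16 =926
r84=1010100 pc3: +8 =934
r85=1010101 pc4: +16 =950
r86=1010110 pc4: +16 =966
r87=1010111 pc5: +32 =998
r88=1011000 pc3: +8 =1006
r89=1011001 pc4: +16 =1022
r90=1011010 pc4: +16 =1038
r91=1011011 pc5: +32 =1070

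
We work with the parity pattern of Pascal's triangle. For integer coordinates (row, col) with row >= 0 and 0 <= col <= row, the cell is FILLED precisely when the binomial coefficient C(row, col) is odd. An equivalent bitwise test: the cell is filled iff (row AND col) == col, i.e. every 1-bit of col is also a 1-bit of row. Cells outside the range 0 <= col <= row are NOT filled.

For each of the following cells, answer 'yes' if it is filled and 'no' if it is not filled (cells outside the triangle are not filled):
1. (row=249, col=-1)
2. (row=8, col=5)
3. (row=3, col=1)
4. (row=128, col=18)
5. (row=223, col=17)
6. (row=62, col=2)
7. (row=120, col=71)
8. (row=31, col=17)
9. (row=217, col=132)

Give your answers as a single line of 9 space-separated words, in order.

Answer: no no yes no yes yes no yes no

Derivation:
(249,-1): col outside [0, 249] -> not filled
(8,5): row=0b1000, col=0b101, row AND col = 0b0 = 0; 0 != 5 -> empty
(3,1): row=0b11, col=0b1, row AND col = 0b1 = 1; 1 == 1 -> filled
(128,18): row=0b10000000, col=0b10010, row AND col = 0b0 = 0; 0 != 18 -> empty
(223,17): row=0b11011111, col=0b10001, row AND col = 0b10001 = 17; 17 == 17 -> filled
(62,2): row=0b111110, col=0b10, row AND col = 0b10 = 2; 2 == 2 -> filled
(120,71): row=0b1111000, col=0b1000111, row AND col = 0b1000000 = 64; 64 != 71 -> empty
(31,17): row=0b11111, col=0b10001, row AND col = 0b10001 = 17; 17 == 17 -> filled
(217,132): row=0b11011001, col=0b10000100, row AND col = 0b10000000 = 128; 128 != 132 -> empty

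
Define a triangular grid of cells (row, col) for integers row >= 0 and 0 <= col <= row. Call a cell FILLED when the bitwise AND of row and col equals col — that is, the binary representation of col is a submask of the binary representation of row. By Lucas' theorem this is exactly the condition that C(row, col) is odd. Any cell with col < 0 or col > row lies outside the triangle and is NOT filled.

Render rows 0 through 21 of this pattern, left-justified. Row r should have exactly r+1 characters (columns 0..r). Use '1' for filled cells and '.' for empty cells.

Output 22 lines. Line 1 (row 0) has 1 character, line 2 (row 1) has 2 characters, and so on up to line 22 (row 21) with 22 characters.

Answer: 1
11
1.1
1111
1...1
11..11
1.1.1.1
11111111
1.......1
11......11
1.1.....1.1
1111....1111
1...1...1...1
11..11..11..11
1.1.1.1.1.1.1.1
1111111111111111
1...............1
11..............11
1.1.............1.1
1111............1111
1...1...........1...1
11..11..........11..11

Derivation:
r0=0: 1
r1=1: 11
r2=10: 1.1
r3=11: 1111
r4=100: 1...1
r5=101: 11..11
r6=110: 1.1.1.1
r7=111: 11111111
r8=1000: 1.......1
r9=1001: 11......11
r10=1010: 1.1.....1.1
r11=1011: 1111....1111
r12=1100: 1...1...1...1
r13=1101: 11..11..11..11
r14=1110: 1.1.1.1.1.1.1.1
r15=1111: 1111111111111111
r16=10000: 1...............1
r17=10001: 11..............11
r18=10010: 1.1.............1.1
r19=10011: 1111............1111
r20=10100: 1...1...........1...1
r21=10101: 11..11..........11..11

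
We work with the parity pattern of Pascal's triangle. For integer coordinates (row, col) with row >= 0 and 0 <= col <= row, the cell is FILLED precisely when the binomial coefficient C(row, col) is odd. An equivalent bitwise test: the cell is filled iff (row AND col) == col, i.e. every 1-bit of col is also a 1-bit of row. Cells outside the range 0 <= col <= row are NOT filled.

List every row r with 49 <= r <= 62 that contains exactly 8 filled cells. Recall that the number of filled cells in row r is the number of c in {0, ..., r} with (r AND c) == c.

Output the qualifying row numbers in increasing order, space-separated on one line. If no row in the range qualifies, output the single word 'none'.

Answer: 49 50 52 56

Derivation:
Row r has 2^popcount(r) filled cells, so we need popcount(r) = log2(8) = 3.
Scan r = 49..62 and keep those with exactly 3 one-bits:
r=49=110001 popcount=3 -> KEEP
r=50=110010 popcount=3 -> KEEP
r=51=110011 popcount=4 -> skip
r=52=110100 popcount=3 -> KEEP
r=53=110101 popcount=4 -> skip
r=54=110110 popcount=4 -> skip
r=55=110111 popcount=5 -> skip
r=56=111000 popcount=3 -> KEEP
r=57=111001 popcount=4 -> skip
r=58=111010 popcount=4 -> skip
r=59=111011 popcount=5 -> skip
r=60=111100 popcount=4 -> skip
r=61=111101 popcount=5 -> skip
r=62=111110 popcount=5 -> skip
Kept rows: 49 50 52 56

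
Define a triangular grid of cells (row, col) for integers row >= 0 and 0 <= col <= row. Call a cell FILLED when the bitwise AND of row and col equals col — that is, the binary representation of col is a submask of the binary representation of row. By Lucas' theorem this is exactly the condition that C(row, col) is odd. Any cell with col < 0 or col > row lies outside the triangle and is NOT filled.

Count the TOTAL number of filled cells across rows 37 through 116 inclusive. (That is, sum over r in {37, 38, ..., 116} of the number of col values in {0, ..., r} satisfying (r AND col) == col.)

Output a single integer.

Answer: 1362

Derivation:
r37=100101 pc3: +8 =8
r38=100110 pc3: +8 =16
r39=100111 pc4: +16 =32
r40=101000 pc2: +4 =36
r41=101001 pc3: +8 =44
r42=101010 pc3: +8 =52
r43=101011 pc4: +16 =68
r44=101100 pc3: +8 =76
r45=101101 pc4: +16 =92
r46=101110 pc4: +16 =108
r47=101111 pc5: +32 =140
r48=110000 pc2: +4 =144
r49=110001 pc3: +8 =152
r50=110010 pc3: +8 =160
r51=110011 pc4: +16 =176
r52=110100 pc3: +8 =184
r53=110101 pc4: +16 =200
r54=110110 pc4: +16 =216
r55=110111 pc5: +32 =248
r56=111000 pc3: +8 =256
r57=111001 pc4: +16 =272
r58=111010 pc4: +16 =288
r59=111011 pc5: +32 =320
r60=111100 pc4: +16 =336
r61=111101 pc5: +32 =368
r62=111110 pc5: +32 =400
r63=111111 pc6: +64 =464
r64=1000000 pc1: +2 =466
r65=1000001 pc2: +4 =470
r66=1000010 pc2: +4 =474
r67=1000011 pc3: +8 =482
r68=1000100 pc2: +4 =486
r69=1000101 pc3: +8 =494
r70=1000110 pc3: +8 =502
r71=1000111 pc4: +16 =518
r72=1001000 pc2: +4 =522
r73=1001001 pc3: +8 =530
r74=1001010 pc3: +8 =538
r75=1001011 pc4: +16 =554
r76=1001100 pc3: +8 =562
r77=1001101 pc4: +16 =578
r78=1001110 pc4: +16 =594
r79=1001111 pc5: +32 =626
r80=1010000 pc2: +4 =630
r81=1010001 pc3: +8 =638
r82=1010010 pc3: +8 =646
r83=1010011 pc4: +16 =662
r84=1010100 pc3: +8 =670
r85=1010101 pc4: +16 =686
r86=1010110 pc4: +16 =702
r87=1010111 pc5: +32 =734
r88=1011000 pc3: +8 =742
r89=1011001 pc4: +16 =758
r90=1011010 pc4: +16 =774
r91=1011011 pc5: +32 =806
r92=1011100 pc4: +16 =822
r93=1011101 pc5: +32 =854
r94=1011110 pc5: +32 =886
r95=1011111 pc6: +64 =950
r96=1100000 pc2: +4 =954
r97=1100001 pc3: +8 =962
r98=1100010 pc3: +8 =970
r99=1100011 pc4: +16 =986
r100=1100100 pc3: +8 =994
r101=1100101 pc4: +16 =1010
r102=1100110 pc4: +16 =1026
r103=1100111 pc5: +32 =1058
r104=1101000 pc3: +8 =1066
r105=1101001 pc4: +16 =1082
r106=1101010 pc4: +16 =1098
r107=1101011 pc5: +32 =1130
r108=1101100 pc4: +16 =1146
r109=1101101 pc5: +32 =1178
r110=1101110 pc5: +32 =1210
r111=1101111 pc6: +64 =1274
r112=1110000 pc3: +8 =1282
r113=1110001 pc4: +16 =1298
r114=1110010 pc4: +16 =1314
r115=1110011 pc5: +32 =1346
r116=1110100 pc4: +16 =1362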